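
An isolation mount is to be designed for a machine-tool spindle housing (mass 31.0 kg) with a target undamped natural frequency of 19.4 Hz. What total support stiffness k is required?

ω_n = 2πf_n = 2π × 19.4 = 121.9 rad/s.
k = m·ω_n² = 31.0 × 121.9² = 31.0 × 14860 = 460600 N/m.

461000 N/m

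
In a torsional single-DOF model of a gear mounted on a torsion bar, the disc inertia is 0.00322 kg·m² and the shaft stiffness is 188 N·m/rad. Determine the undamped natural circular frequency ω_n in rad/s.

ω_n = √(k_t/J) = √(188/0.00322) = √58390 = 241.6 rad/s.

242 rad/s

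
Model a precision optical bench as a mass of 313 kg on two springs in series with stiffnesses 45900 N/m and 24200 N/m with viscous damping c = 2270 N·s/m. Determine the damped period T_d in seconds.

1.03 s

Series springs: 1/k_eq = 1/45900 + 1/24200 = 6.311×10^-5, so k_eq = 15850 N/m.
ω_n = √(k_eq/m) = √(15850/313) = 7.115 rad/s.
Critical damping c_c = 2√(k_eq·m) = 2√(15850 × 313) = 4454 N·s/m, so ζ = c/c_c = 2270/4454 = 0.5096.
ω_d = ω_n√(1 − ζ²) = 7.115 × √(1 − 0.260) = 6.122 rad/s.
T_d = 2π/ω_d = 1.026 s.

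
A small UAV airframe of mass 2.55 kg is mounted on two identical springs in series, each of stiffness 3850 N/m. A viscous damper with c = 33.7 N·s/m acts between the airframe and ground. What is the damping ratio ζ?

Series springs: 1/k_eq = 2/3850, so k_eq = 3850/2 = 1925 N/m.
ω_n = √(k_eq/m) = √(1925/2.55) = 27.48 rad/s.
Critical damping c_c = 2√(k_eq·m) = 2√(1925 × 2.55) = 140.1 N·s/m, so ζ = c/c_c = 33.7/140.1 = 0.2405.

0.240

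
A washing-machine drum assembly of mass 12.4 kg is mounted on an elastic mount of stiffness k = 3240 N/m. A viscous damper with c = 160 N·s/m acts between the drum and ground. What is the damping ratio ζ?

0.399

ω_n = √(k/m) = √(3240/12.4) = 16.16 rad/s.
Critical damping c_c = 2√(k·m) = 2√(3240 × 12.4) = 400.9 N·s/m, so ζ = c/c_c = 160/400.9 = 0.3991.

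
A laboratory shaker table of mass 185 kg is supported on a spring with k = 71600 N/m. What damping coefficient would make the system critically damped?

7280 N·s/m

c_c = 2√(k·m) = 2√(71600 × 185) = 2 × 3640 = 7279 N·s/m.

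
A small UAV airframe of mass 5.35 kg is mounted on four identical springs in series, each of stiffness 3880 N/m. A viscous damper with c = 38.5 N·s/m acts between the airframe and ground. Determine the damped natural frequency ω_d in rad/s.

13.0 rad/s

Series springs: 1/k_eq = 4/3880, so k_eq = 3880/4 = 970.0 N/m.
ω_n = √(k_eq/m) = √(970.0/5.35) = 13.47 rad/s.
Critical damping c_c = 2√(k_eq·m) = 2√(970.0 × 5.35) = 144.1 N·s/m, so ζ = c/c_c = 38.5/144.1 = 0.2672.
ω_d = ω_n√(1 − ζ²) = 13.47 × √(1 − 0.0714) = 12.98 rad/s.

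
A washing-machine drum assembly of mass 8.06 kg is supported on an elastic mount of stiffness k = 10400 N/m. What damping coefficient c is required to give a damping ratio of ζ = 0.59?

342 N·s/m

c_c = 2√(k·m) = 2√(10400 × 8.06) = 579.0 N·s/m.
c = ζ·c_c = 0.59 × 579.0 = 341.6 N·s/m.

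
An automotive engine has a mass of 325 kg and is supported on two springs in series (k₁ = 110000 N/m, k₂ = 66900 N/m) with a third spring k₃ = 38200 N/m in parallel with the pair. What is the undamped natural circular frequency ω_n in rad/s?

15.7 rad/s

Series pair: k_s = k₁k₂/(k₁+k₂) = (110000)(66900)/(110000 + 66900) = 41600 N/m. In parallel with k₃: k_eq = 41600 + 38200 = 79800 N/m.
ω_n = √(k_eq/m) = √(79800/325) = √245.5 = 15.67 rad/s.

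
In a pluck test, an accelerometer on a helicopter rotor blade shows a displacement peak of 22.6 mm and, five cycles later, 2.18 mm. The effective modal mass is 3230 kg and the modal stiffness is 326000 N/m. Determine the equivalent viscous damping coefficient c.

4820 N·s/m

Logarithmic decrement δ = (1/n)·ln(x₀/x_n) = (1/5)·ln(22.6/2.18) = (1/5)·ln(10.37) = 0.4677.
ζ = δ/√(4π² + δ²) = 0.4677/√(39.48 + 0.219) = 0.4677/6.301 = 0.07424.
c = ζ · 2√(km) = 0.07424 × 2√(326000 × 3230) = 0.07424 × 64900 = 4818 N·s/m.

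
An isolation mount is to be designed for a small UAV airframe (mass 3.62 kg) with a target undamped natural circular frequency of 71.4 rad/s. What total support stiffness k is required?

18500 N/m

k = m·ω_n² = 3.62 × 71.40² = 3.62 × 5098 = 18450 N/m.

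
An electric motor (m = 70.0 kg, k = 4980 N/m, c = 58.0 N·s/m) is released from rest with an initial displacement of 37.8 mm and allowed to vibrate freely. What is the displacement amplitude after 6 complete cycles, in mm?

5.92 mm

ζ = c/(2√(km)) = 58.0/(2√(4980 × 70.0)) = 58.0/1181 = 0.04912.
Logarithmic decrement δ = 2πζ/√(1 − ζ²) = 2π × 0.04912/√(1 − 0.00241) = 0.3090.
After n cycles, x_n/x₀ = e^(−nδ), so x_6 = 37.8 × e^(−6 × 0.3090) = 37.8 × 0.1566 = 5.920 mm.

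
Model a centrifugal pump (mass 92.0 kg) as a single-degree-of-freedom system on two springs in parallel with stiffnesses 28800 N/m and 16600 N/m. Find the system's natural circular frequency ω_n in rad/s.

Parallel springs add: k_eq = 28800 + 16600 = 45400 N/m.
ω_n = √(k_eq/m) = √(45400/92.0) = √493.5 = 22.21 rad/s.

22.2 rad/s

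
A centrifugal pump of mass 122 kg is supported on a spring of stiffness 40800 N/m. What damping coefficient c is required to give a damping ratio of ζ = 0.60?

c_c = 2√(k·m) = 2√(40800 × 122) = 4462 N·s/m.
c = ζ·c_c = 0.60 × 4462 = 2677 N·s/m.

2680 N·s/m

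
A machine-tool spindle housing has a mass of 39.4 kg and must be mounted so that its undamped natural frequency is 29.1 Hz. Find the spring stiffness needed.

1320000 N/m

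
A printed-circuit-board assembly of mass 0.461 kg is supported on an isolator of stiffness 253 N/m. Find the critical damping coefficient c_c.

21.6 N·s/m

c_c = 2√(k·m) = 2√(253.0 × 0.461) = 2 × 10.80 = 21.60 N·s/m.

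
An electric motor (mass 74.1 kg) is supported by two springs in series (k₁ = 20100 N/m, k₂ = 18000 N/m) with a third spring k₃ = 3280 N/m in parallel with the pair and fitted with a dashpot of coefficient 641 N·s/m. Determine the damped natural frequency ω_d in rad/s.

12.4 rad/s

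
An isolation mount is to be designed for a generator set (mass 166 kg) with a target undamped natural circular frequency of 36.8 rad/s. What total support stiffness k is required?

k = m·ω_n² = 166 × 36.80² = 166 × 1354 = 224800 N/m.

225000 N/m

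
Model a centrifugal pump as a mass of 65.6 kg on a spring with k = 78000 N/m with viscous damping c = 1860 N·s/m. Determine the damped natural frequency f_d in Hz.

ω_n = √(k/m) = √(78000/65.6) = 34.48 rad/s.
Critical damping c_c = 2√(k·m) = 2√(78000 × 65.6) = 4524 N·s/m, so ζ = c/c_c = 1860/4524 = 0.4111.
ω_d = ω_n√(1 − ζ²) = 34.48 × √(1 − 0.169) = 31.43 rad/s.
f_d = ω_d/(2π) = 5.003 Hz.

5.00 Hz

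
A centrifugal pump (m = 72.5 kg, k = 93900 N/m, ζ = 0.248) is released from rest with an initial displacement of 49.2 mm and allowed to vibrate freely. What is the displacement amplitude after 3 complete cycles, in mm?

0.395 mm

Logarithmic decrement δ = 2πζ/√(1 − ζ²) = 2π × 0.2480/√(1 − 0.0615) = 1.608.
After n cycles, x_n/x₀ = e^(−nδ), so x_3 = 49.2 × e^(−3 × 1.608) = 49.2 × 0.008023 = 0.3947 mm.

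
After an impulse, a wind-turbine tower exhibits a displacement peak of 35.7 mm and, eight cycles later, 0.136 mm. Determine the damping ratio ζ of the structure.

0.110

Logarithmic decrement δ = (1/n)·ln(x₀/x_n) = (1/8)·ln(35.7/0.136) = (1/8)·ln(262.5) = 0.6963.
ζ = δ/√(4π² + δ²) = 0.6963/√(39.48 + 0.485) = 0.6963/6.322 = 0.1101.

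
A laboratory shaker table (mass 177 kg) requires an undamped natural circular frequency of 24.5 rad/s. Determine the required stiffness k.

106000 N/m

k = m·ω_n² = 177 × 24.50² = 177 × 600.2 = 106200 N/m.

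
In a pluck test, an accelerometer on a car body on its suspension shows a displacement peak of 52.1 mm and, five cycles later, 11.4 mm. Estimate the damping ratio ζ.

0.0483

Logarithmic decrement δ = (1/n)·ln(x₀/x_n) = (1/5)·ln(52.1/11.4) = (1/5)·ln(4.570) = 0.3039.
ζ = δ/√(4π² + δ²) = 0.3039/√(39.48 + 0.0924) = 0.3039/6.291 = 0.04831.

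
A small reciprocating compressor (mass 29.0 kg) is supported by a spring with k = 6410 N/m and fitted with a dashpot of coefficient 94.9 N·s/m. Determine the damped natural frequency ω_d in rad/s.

ω_n = √(k/m) = √(6410/29.0) = 14.87 rad/s.
Critical damping c_c = 2√(k·m) = 2√(6410 × 29.0) = 862.3 N·s/m, so ζ = c/c_c = 94.9/862.3 = 0.1101.
ω_d = ω_n√(1 − ζ²) = 14.87 × √(1 − 0.0121) = 14.78 rad/s.

14.8 rad/s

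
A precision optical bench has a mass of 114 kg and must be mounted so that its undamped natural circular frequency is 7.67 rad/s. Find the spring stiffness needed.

6710 N/m

k = m·ω_n² = 114 × 7.670² = 114 × 58.83 = 6706 N/m.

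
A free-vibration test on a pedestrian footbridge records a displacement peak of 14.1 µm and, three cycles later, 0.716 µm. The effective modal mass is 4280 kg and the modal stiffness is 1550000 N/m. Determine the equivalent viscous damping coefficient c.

25400 N·s/m

Logarithmic decrement δ = (1/n)·ln(x₀/x_n) = (1/3)·ln(14.1/0.716) = (1/3)·ln(19.69) = 0.9934.
ζ = δ/√(4π² + δ²) = 0.9934/√(39.48 + 0.987) = 0.9934/6.361 = 0.1562.
c = ζ · 2√(km) = 0.1562 × 2√(1550000 × 4280) = 0.1562 × 162900 = 25440 N·s/m.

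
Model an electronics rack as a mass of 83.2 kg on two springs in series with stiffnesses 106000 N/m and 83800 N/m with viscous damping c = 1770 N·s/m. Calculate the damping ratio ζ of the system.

0.448

Series springs: 1/k_eq = 1/106000 + 1/83800 = 2.137×10^-5, so k_eq = 46800 N/m.
ω_n = √(k_eq/m) = √(46800/83.2) = 23.72 rad/s.
Critical damping c_c = 2√(k_eq·m) = 2√(46800 × 83.2) = 3947 N·s/m, so ζ = c/c_c = 1770/3947 = 0.4485.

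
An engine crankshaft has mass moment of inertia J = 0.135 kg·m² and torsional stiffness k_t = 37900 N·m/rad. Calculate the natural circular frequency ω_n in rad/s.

530 rad/s

ω_n = √(k_t/J) = √(37900/0.135) = √280700 = 529.8 rad/s.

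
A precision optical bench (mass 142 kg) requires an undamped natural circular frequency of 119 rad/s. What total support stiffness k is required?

2010000 N/m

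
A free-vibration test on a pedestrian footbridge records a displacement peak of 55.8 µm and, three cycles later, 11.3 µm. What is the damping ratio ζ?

0.0844

Logarithmic decrement δ = (1/n)·ln(x₀/x_n) = (1/3)·ln(55.8/11.3) = (1/3)·ln(4.938) = 0.5323.
ζ = δ/√(4π² + δ²) = 0.5323/√(39.48 + 0.283) = 0.5323/6.306 = 0.08442.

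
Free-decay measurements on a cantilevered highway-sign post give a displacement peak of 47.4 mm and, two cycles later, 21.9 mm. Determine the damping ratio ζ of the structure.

0.0613

Logarithmic decrement δ = (1/n)·ln(x₀/x_n) = (1/2)·ln(47.4/21.9) = (1/2)·ln(2.164) = 0.3861.
ζ = δ/√(4π² + δ²) = 0.3861/√(39.48 + 0.149) = 0.3861/6.295 = 0.06133.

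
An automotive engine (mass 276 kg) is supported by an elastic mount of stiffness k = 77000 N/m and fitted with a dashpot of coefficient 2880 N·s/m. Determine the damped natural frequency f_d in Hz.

2.53 Hz

ω_n = √(k/m) = √(77000/276) = 16.70 rad/s.
Critical damping c_c = 2√(k·m) = 2√(77000 × 276) = 9220 N·s/m, so ζ = c/c_c = 2880/9220 = 0.3124.
ω_d = ω_n√(1 − ζ²) = 16.70 × √(1 − 0.0976) = 15.87 rad/s.
f_d = ω_d/(2π) = 2.525 Hz.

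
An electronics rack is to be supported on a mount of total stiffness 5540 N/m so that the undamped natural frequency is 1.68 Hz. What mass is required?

49.7 kg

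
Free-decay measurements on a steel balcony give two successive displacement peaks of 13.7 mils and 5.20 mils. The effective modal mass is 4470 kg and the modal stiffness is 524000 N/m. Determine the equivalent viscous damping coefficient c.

14700 N·s/m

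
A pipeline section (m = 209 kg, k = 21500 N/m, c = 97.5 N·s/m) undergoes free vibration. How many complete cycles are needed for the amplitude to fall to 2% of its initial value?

ζ = c/(2√(km)) = 97.5/(2√(21500 × 209)) = 97.5/4240 = 0.02300.
Logarithmic decrement δ = 2πζ/√(1 − ζ²) = 2π × 0.02300/√(1 − 0.000529) = 0.1445.
x_n/x₀ = e^(−nδ) ≤ 0.02; take ln: n ≥ ln(1/0.02)/δ = 3.912/0.1445 = 27.07.
So 28 complete cycles are required.

28 cycles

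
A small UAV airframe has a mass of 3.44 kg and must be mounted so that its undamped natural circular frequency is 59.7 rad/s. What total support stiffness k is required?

12300 N/m

k = m·ω_n² = 3.44 × 59.70² = 3.44 × 3564 = 12260 N/m.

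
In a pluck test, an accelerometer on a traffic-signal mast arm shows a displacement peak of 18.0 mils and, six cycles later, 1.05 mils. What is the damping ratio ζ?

Logarithmic decrement δ = (1/n)·ln(x₀/x_n) = (1/6)·ln(18.0/1.05) = (1/6)·ln(17.14) = 0.4736.
ζ = δ/√(4π² + δ²) = 0.4736/√(39.48 + 0.224) = 0.4736/6.301 = 0.07516.

0.0752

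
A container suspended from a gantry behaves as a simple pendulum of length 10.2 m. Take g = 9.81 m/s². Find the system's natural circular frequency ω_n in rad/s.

For a simple pendulum ω_n = √(g/L) = √(9.81/10.2) = √0.9618 = 0.9807 rad/s.

0.981 rad/s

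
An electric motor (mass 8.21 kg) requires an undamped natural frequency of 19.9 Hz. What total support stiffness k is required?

128000 N/m

ω_n = 2πf_n = 2π × 19.9 = 125.0 rad/s.
k = m·ω_n² = 8.21 × 125.0² = 8.21 × 15630 = 128400 N/m.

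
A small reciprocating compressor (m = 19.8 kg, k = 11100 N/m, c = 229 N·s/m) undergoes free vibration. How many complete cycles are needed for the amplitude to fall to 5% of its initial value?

2 cycles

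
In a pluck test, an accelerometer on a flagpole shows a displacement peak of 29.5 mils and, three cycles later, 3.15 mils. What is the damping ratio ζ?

0.118

Logarithmic decrement δ = (1/n)·ln(x₀/x_n) = (1/3)·ln(29.5/3.15) = (1/3)·ln(9.365) = 0.7457.
ζ = δ/√(4π² + δ²) = 0.7457/√(39.48 + 0.556) = 0.7457/6.327 = 0.1178.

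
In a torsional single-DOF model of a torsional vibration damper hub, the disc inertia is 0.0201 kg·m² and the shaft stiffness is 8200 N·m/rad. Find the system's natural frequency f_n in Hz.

102 Hz

ω_n = √(k_t/J) = √(8200/0.0201) = √408000 = 638.7 rad/s.
f_n = ω_n/(2π) = 638.7/6.283 = 101.7 Hz.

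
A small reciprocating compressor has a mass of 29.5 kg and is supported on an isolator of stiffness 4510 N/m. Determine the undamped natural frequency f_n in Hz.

1.97 Hz

ω_n = √(k/m) = √(4510/29.5) = √152.9 = 12.36 rad/s.
f_n = ω_n/(2π) = 12.36/6.283 = 1.968 Hz.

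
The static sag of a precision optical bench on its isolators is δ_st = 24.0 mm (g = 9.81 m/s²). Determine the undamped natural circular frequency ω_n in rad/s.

ω_n = √(g/δ_st) = √(9.81/0.0240) = √408.8 = 20.22 rad/s.

20.2 rad/s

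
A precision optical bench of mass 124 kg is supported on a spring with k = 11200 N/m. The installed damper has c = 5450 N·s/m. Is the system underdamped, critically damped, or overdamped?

c_c = 2√(k·m) = 2357 N·s/m; ζ = c/c_c = 5450/2357 = 2.31.
Since ζ > 1 the system is overdamped.

overdamped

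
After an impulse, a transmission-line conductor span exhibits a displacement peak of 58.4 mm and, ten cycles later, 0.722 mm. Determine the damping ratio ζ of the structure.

Logarithmic decrement δ = (1/n)·ln(x₀/x_n) = (1/10)·ln(58.4/0.722) = (1/10)·ln(80.89) = 0.4393.
ζ = δ/√(4π² + δ²) = 0.4393/√(39.48 + 0.193) = 0.4393/6.299 = 0.06975.

0.0697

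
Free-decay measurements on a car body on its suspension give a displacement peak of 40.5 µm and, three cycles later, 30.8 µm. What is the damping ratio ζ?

Logarithmic decrement δ = (1/n)·ln(x₀/x_n) = (1/3)·ln(40.5/30.8) = (1/3)·ln(1.315) = 0.09126.
ζ = δ/√(4π² + δ²) = 0.09126/√(39.48 + 0.00833) = 0.09126/6.284 = 0.01452.

0.0145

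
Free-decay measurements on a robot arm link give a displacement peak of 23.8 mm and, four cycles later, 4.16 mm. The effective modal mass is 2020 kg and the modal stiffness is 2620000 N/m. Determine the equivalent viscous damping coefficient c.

10100 N·s/m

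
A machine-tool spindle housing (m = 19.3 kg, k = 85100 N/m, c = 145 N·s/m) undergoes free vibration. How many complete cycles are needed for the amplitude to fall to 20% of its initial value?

5 cycles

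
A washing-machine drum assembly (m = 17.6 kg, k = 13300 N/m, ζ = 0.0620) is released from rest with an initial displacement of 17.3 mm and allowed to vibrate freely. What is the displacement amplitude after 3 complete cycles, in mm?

5.36 mm

Logarithmic decrement δ = 2πζ/√(1 − ζ²) = 2π × 0.06200/√(1 − 0.00384) = 0.3903.
After n cycles, x_n/x₀ = e^(−nδ), so x_3 = 17.3 × e^(−3 × 0.3903) = 17.3 × 0.3101 = 5.364 mm.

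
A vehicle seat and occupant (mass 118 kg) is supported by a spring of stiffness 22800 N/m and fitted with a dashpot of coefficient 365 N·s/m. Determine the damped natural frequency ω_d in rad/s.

ω_n = √(k/m) = √(22800/118) = 13.90 rad/s.
Critical damping c_c = 2√(k·m) = 2√(22800 × 118) = 3280 N·s/m, so ζ = c/c_c = 365/3280 = 0.1113.
ω_d = ω_n√(1 − ζ²) = 13.90 × √(1 − 0.0124) = 13.81 rad/s.

13.8 rad/s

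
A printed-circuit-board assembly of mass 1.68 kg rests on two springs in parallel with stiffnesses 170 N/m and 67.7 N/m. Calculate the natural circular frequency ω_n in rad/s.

11.9 rad/s

Parallel springs add: k_eq = 170 + 67.7 = 237.7 N/m.
ω_n = √(k_eq/m) = √(237.7/1.68) = √141.5 = 11.89 rad/s.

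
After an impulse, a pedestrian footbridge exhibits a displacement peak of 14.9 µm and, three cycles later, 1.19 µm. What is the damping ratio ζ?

Logarithmic decrement δ = (1/n)·ln(x₀/x_n) = (1/3)·ln(14.9/1.19) = (1/3)·ln(12.52) = 0.8425.
ζ = δ/√(4π² + δ²) = 0.8425/√(39.48 + 0.710) = 0.8425/6.339 = 0.1329.

0.133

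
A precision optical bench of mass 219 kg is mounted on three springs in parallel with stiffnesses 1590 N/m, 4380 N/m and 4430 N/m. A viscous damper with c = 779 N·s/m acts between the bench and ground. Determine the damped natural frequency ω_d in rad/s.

6.66 rad/s

Parallel springs add: k_eq = 1590 + 4380 + 4430 = 10400 N/m.
ω_n = √(k_eq/m) = √(10400/219) = 6.891 rad/s.
Critical damping c_c = 2√(k_eq·m) = 2√(10400 × 219) = 3018 N·s/m, so ζ = c/c_c = 779/3018 = 0.2581.
ω_d = ω_n√(1 − ζ²) = 6.891 × √(1 − 0.0666) = 6.658 rad/s.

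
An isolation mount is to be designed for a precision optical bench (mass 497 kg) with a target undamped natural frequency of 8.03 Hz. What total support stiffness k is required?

ω_n = 2πf_n = 2π × 8.03 = 50.45 rad/s.
k = m·ω_n² = 497 × 50.45² = 497 × 2546 = 1265000 N/m.

1270000 N/m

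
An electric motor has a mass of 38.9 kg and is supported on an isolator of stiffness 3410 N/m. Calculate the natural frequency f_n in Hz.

1.49 Hz

ω_n = √(k/m) = √(3410/38.9) = √87.66 = 9.363 rad/s.
f_n = ω_n/(2π) = 9.363/6.283 = 1.490 Hz.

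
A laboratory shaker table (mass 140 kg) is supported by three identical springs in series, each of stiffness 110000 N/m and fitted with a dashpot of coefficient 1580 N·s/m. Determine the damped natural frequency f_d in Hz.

2.41 Hz

Series springs: 1/k_eq = 3/110000, so k_eq = 110000/3 = 36670 N/m.
ω_n = √(k_eq/m) = √(36670/140) = 16.18 rad/s.
Critical damping c_c = 2√(k_eq·m) = 2√(36670 × 140) = 4531 N·s/m, so ζ = c/c_c = 1580/4531 = 0.3487.
ω_d = ω_n√(1 − ζ²) = 16.18 × √(1 − 0.122) = 15.17 rad/s.
f_d = ω_d/(2π) = 2.414 Hz.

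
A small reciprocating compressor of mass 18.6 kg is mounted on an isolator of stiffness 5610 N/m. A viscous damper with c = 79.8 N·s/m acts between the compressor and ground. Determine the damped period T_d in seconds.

ω_n = √(k/m) = √(5610/18.6) = 17.37 rad/s.
Critical damping c_c = 2√(k·m) = 2√(5610 × 18.6) = 646.1 N·s/m, so ζ = c/c_c = 79.8/646.1 = 0.1235.
ω_d = ω_n√(1 − ζ²) = 17.37 × √(1 − 0.0153) = 17.23 rad/s.
T_d = 2π/ω_d = 0.3646 s.

0.365 s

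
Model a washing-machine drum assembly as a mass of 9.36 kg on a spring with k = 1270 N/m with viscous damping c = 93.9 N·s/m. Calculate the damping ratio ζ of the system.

ω_n = √(k/m) = √(1270/9.36) = 11.65 rad/s.
Critical damping c_c = 2√(k·m) = 2√(1270 × 9.36) = 218.1 N·s/m, so ζ = c/c_c = 93.9/218.1 = 0.4306.

0.431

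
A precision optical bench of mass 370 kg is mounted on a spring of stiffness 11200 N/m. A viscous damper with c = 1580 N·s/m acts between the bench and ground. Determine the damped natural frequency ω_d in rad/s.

5.07 rad/s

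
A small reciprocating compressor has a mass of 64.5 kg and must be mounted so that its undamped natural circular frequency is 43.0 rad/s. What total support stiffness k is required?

119000 N/m

k = m·ω_n² = 64.5 × 43.00² = 64.5 × 1849 = 119300 N/m.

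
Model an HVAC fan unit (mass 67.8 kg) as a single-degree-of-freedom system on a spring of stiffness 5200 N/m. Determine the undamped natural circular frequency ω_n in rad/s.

8.76 rad/s

ω_n = √(k/m) = √(5200/67.8) = √76.70 = 8.758 rad/s.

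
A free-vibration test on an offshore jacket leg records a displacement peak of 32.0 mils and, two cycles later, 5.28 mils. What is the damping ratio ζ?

Logarithmic decrement δ = (1/n)·ln(x₀/x_n) = (1/2)·ln(32.0/5.28) = (1/2)·ln(6.061) = 0.9009.
ζ = δ/√(4π² + δ²) = 0.9009/√(39.48 + 0.812) = 0.9009/6.347 = 0.1419.

0.142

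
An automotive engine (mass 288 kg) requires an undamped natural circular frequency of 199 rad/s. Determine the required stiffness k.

k = m·ω_n² = 288 × 199.0² = 288 × 39600 = 11410000 N/m.

11400000 N/m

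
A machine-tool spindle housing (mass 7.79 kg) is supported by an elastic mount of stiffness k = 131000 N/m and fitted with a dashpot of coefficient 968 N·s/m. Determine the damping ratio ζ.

0.479

ω_n = √(k/m) = √(131000/7.79) = 129.7 rad/s.
Critical damping c_c = 2√(k·m) = 2√(131000 × 7.79) = 2020 N·s/m, so ζ = c/c_c = 968/2020 = 0.4791.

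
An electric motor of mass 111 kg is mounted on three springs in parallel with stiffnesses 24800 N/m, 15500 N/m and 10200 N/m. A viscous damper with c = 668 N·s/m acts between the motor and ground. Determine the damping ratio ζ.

Parallel springs add: k_eq = 24800 + 15500 + 10200 = 50500 N/m.
ω_n = √(k_eq/m) = √(50500/111) = 21.33 rad/s.
Critical damping c_c = 2√(k_eq·m) = 2√(50500 × 111) = 4735 N·s/m, so ζ = c/c_c = 668/4735 = 0.1411.

0.141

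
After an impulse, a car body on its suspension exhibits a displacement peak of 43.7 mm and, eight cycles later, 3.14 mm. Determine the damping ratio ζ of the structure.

0.0523

Logarithmic decrement δ = (1/n)·ln(x₀/x_n) = (1/8)·ln(43.7/3.14) = (1/8)·ln(13.92) = 0.3291.
ζ = δ/√(4π² + δ²) = 0.3291/√(39.48 + 0.108) = 0.3291/6.292 = 0.05231.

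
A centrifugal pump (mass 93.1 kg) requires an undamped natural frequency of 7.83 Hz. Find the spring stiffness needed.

ω_n = 2πf_n = 2π × 7.83 = 49.20 rad/s.
k = m·ω_n² = 93.1 × 49.20² = 93.1 × 2420 = 225300 N/m.

225000 N/m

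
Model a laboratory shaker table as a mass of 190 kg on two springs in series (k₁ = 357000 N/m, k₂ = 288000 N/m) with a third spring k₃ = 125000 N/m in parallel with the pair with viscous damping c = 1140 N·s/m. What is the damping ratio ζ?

Series pair: k_s = k₁k₂/(k₁+k₂) = (357000)(288000)/(357000 + 288000) = 159400 N/m. In parallel with k₃: k_eq = 159400 + 125000 = 284400 N/m.
ω_n = √(k_eq/m) = √(284400/190) = 38.69 rad/s.
Critical damping c_c = 2√(k_eq·m) = 2√(284400 × 190) = 14700 N·s/m, so ζ = c/c_c = 1140/14700 = 0.07754.

0.0775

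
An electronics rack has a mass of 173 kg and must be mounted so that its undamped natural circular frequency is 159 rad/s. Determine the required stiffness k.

4370000 N/m

k = m·ω_n² = 173 × 159.0² = 173 × 25280 = 4374000 N/m.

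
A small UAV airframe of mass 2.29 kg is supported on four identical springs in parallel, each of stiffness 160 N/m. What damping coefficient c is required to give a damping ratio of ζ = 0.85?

Parallel springs add: k_eq = 4 × 160 = 640.0 N/m.
c_c = 2√(k_eq·m) = 2√(640.0 × 2.29) = 76.57 N·s/m.
c = ζ·c_c = 0.85 × 76.57 = 65.08 N·s/m.

65.1 N·s/m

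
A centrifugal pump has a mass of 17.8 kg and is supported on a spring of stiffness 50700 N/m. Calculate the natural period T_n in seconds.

0.118 s

ω_n = √(k/m) = √(50700/17.8) = √2848 = 53.37 rad/s.
T_n = 2π/ω_n = 6.283/53.37 = 0.1177 s.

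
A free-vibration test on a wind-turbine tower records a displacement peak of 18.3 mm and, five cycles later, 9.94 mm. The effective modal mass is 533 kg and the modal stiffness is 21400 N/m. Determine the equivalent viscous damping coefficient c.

Logarithmic decrement δ = (1/n)·ln(x₀/x_n) = (1/5)·ln(18.3/9.94) = (1/5)·ln(1.841) = 0.1221.
ζ = δ/√(4π² + δ²) = 0.1221/√(39.48 + 0.0149) = 0.1221/6.284 = 0.01942.
c = ζ · 2√(km) = 0.01942 × 2√(21400 × 533) = 0.01942 × 6755 = 131.2 N·s/m.

131 N·s/m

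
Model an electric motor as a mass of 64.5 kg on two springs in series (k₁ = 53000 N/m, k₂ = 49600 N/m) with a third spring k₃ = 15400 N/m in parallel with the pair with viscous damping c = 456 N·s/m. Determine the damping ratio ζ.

Series pair: k_s = k₁k₂/(k₁+k₂) = (53000)(49600)/(53000 + 49600) = 25620 N/m. In parallel with k₃: k_eq = 25620 + 15400 = 41020 N/m.
ω_n = √(k_eq/m) = √(41020/64.5) = 25.22 rad/s.
Critical damping c_c = 2√(k_eq·m) = 2√(41020 × 64.5) = 3253 N·s/m, so ζ = c/c_c = 456/3253 = 0.1402.

0.140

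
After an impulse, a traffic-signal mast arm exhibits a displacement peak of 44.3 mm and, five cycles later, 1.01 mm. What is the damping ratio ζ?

0.119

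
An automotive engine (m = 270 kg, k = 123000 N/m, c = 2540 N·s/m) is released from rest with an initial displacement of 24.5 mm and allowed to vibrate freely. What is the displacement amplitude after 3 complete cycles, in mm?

ζ = c/(2√(km)) = 2540/(2√(123000 × 270)) = 2540/11530 = 0.2204.
Logarithmic decrement δ = 2πζ/√(1 − ζ²) = 2π × 0.2204/√(1 − 0.0486) = 1.420.
After n cycles, x_n/x₀ = e^(−nδ), so x_3 = 24.5 × e^(−3 × 1.420) = 24.5 × 0.01414 = 0.3464 mm.

0.346 mm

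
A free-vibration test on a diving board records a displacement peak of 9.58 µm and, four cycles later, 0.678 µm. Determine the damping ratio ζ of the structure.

0.105

Logarithmic decrement δ = (1/n)·ln(x₀/x_n) = (1/4)·ln(9.58/0.678) = (1/4)·ln(14.13) = 0.6621.
ζ = δ/√(4π² + δ²) = 0.6621/√(39.48 + 0.438) = 0.6621/6.318 = 0.1048.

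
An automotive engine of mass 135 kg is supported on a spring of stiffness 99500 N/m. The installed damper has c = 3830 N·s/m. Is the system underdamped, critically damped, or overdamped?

c_c = 2√(k·m) = 7330 N·s/m; ζ = c/c_c = 3830/7330 = 0.523.
Since ζ < 1 the system is underdamped.

underdamped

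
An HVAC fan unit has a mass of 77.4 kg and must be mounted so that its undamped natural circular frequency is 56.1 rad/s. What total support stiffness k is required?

k = m·ω_n² = 77.4 × 56.10² = 77.4 × 3147 = 243600 N/m.

244000 N/m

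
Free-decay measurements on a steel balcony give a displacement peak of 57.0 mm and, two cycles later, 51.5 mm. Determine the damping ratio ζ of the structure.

0.00807

Logarithmic decrement δ = (1/n)·ln(x₀/x_n) = (1/2)·ln(57.0/51.5) = (1/2)·ln(1.107) = 0.05073.
ζ = δ/√(4π² + δ²) = 0.05073/√(39.48 + 0.00257) = 0.05073/6.283 = 0.008074.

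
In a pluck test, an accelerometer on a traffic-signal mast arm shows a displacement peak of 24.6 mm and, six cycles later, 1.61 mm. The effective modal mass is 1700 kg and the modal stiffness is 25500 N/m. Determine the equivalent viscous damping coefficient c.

950 N·s/m

Logarithmic decrement δ = (1/n)·ln(x₀/x_n) = (1/6)·ln(24.6/1.61) = (1/6)·ln(15.28) = 0.4544.
ζ = δ/√(4π² + δ²) = 0.4544/√(39.48 + 0.206) = 0.4544/6.300 = 0.07213.
c = ζ · 2√(km) = 0.07213 × 2√(25500 × 1700) = 0.07213 × 13170 = 949.9 N·s/m.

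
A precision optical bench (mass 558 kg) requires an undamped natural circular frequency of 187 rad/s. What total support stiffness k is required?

k = m·ω_n² = 558 × 187.0² = 558 × 34970 = 19510000 N/m.

19500000 N/m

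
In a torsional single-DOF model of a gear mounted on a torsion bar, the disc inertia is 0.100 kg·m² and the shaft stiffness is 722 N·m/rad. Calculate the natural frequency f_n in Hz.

ω_n = √(k_t/J) = √(722/0.100) = √7220 = 84.97 rad/s.
f_n = ω_n/(2π) = 84.97/6.283 = 13.52 Hz.

13.5 Hz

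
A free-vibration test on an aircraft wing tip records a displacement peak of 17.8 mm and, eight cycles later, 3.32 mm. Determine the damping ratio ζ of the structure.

0.0334

Logarithmic decrement δ = (1/n)·ln(x₀/x_n) = (1/8)·ln(17.8/3.32) = (1/8)·ln(5.361) = 0.2099.
ζ = δ/√(4π² + δ²) = 0.2099/√(39.48 + 0.0441) = 0.2099/6.287 = 0.03339.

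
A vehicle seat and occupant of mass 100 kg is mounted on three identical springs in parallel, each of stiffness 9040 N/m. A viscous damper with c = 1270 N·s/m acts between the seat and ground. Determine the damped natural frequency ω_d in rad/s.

15.2 rad/s

Parallel springs add: k_eq = 3 × 9040 = 27120 N/m.
ω_n = √(k_eq/m) = √(27120/100) = 16.47 rad/s.
Critical damping c_c = 2√(k_eq·m) = 2√(27120 × 100) = 3294 N·s/m, so ζ = c/c_c = 1270/3294 = 0.3856.
ω_d = ω_n√(1 − ζ²) = 16.47 × √(1 − 0.149) = 15.19 rad/s.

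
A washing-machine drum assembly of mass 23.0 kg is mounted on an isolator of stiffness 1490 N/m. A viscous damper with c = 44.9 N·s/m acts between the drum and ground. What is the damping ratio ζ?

0.121

ω_n = √(k/m) = √(1490/23.0) = 8.049 rad/s.
Critical damping c_c = 2√(k·m) = 2√(1490 × 23.0) = 370.2 N·s/m, so ζ = c/c_c = 44.9/370.2 = 0.1213.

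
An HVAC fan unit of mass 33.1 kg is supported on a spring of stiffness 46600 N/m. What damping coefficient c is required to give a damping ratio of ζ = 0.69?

1710 N·s/m

c_c = 2√(k·m) = 2√(46600 × 33.1) = 2484 N·s/m.
c = ζ·c_c = 0.69 × 2484 = 1714 N·s/m.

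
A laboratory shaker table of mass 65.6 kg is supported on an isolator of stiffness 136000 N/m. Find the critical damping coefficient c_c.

c_c = 2√(k·m) = 2√(136000 × 65.6) = 2 × 2987 = 5974 N·s/m.

5970 N·s/m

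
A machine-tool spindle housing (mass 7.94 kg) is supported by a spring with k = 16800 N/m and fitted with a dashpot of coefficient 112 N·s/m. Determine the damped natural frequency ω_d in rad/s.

ω_n = √(k/m) = √(16800/7.94) = 46.00 rad/s.
Critical damping c_c = 2√(k·m) = 2√(16800 × 7.94) = 730.5 N·s/m, so ζ = c/c_c = 112/730.5 = 0.1533.
ω_d = ω_n√(1 − ζ²) = 46.00 × √(1 − 0.0235) = 45.45 rad/s.

45.5 rad/s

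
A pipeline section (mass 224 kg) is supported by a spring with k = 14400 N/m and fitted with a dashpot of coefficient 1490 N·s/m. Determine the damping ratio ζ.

0.415

ω_n = √(k/m) = √(14400/224) = 8.018 rad/s.
Critical damping c_c = 2√(k·m) = 2√(14400 × 224) = 3592 N·s/m, so ζ = c/c_c = 1490/3592 = 0.4148.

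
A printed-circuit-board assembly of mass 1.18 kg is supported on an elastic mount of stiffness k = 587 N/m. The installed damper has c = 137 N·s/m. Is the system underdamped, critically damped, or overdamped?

overdamped

c_c = 2√(k·m) = 52.64 N·s/m; ζ = c/c_c = 137/52.64 = 2.60.
Since ζ > 1 the system is overdamped.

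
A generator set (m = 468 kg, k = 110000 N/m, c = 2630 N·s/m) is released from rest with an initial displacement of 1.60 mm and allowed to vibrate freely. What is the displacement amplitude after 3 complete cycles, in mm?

0.0476 mm

ζ = c/(2√(km)) = 2630/(2√(110000 × 468)) = 2630/14350 = 0.1833.
Logarithmic decrement δ = 2πζ/√(1 − ζ²) = 2π × 0.1833/√(1 − 0.0336) = 1.171.
After n cycles, x_n/x₀ = e^(−nδ), so x_3 = 1.60 × e^(−3 × 1.171) = 1.60 × 0.02977 = 0.04763 mm.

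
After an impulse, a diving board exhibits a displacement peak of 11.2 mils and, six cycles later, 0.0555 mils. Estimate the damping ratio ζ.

Logarithmic decrement δ = (1/n)·ln(x₀/x_n) = (1/6)·ln(11.2/0.0555) = (1/6)·ln(201.8) = 0.8845.
ζ = δ/√(4π² + δ²) = 0.8845/√(39.48 + 0.782) = 0.8845/6.345 = 0.1394.

0.139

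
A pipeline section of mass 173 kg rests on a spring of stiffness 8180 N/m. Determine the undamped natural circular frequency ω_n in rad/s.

ω_n = √(k/m) = √(8180/173) = √47.28 = 6.876 rad/s.

6.88 rad/s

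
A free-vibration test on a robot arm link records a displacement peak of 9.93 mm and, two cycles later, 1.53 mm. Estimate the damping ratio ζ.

0.147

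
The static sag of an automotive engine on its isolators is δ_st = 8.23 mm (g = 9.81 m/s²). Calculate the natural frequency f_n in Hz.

5.49 Hz

ω_n = √(g/δ_st) = √(9.81/0.00823) = √1192 = 34.53 rad/s.
f_n = ω_n/(2π) = 34.53/6.283 = 5.495 Hz.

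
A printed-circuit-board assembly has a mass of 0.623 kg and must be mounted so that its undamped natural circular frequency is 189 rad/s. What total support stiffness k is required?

22300 N/m

k = m·ω_n² = 0.623 × 189.0² = 0.623 × 35720 = 22250 N/m.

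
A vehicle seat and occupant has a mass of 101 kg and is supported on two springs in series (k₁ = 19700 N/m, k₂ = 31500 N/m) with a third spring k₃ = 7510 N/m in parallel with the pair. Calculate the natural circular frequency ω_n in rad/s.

13.9 rad/s

Series pair: k_s = k₁k₂/(k₁+k₂) = (19700)(31500)/(19700 + 31500) = 12120 N/m. In parallel with k₃: k_eq = 12120 + 7510 = 19630 N/m.
ω_n = √(k_eq/m) = √(19630/101) = √194.4 = 13.94 rad/s.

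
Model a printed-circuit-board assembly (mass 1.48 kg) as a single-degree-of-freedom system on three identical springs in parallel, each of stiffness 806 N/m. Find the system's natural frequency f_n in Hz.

6.43 Hz

Parallel springs add: k_eq = 3 × 806 = 2418 N/m.
ω_n = √(k_eq/m) = √(2418/1.48) = √1634 = 40.42 rad/s.
f_n = ω_n/(2π) = 40.42/6.283 = 6.433 Hz.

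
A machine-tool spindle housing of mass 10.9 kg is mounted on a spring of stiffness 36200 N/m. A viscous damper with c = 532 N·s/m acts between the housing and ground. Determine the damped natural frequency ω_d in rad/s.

52.2 rad/s

ω_n = √(k/m) = √(36200/10.9) = 57.63 rad/s.
Critical damping c_c = 2√(k·m) = 2√(36200 × 10.9) = 1256 N·s/m, so ζ = c/c_c = 532/1256 = 0.4235.
ω_d = ω_n√(1 − ζ²) = 57.63 × √(1 − 0.179) = 52.21 rad/s.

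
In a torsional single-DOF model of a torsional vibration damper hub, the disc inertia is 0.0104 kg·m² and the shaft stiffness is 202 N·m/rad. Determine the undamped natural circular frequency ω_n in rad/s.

ω_n = √(k_t/J) = √(202/0.0104) = √19420 = 139.4 rad/s.

139 rad/s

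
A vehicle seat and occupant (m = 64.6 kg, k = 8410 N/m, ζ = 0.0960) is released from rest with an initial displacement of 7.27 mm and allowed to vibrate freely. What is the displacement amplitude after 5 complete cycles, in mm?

Logarithmic decrement δ = 2πζ/√(1 − ζ²) = 2π × 0.09600/√(1 − 0.00922) = 0.6060.
After n cycles, x_n/x₀ = e^(−nδ), so x_5 = 7.27 × e^(−5 × 0.6060) = 7.27 × 0.04832 = 0.3513 mm.

0.351 mm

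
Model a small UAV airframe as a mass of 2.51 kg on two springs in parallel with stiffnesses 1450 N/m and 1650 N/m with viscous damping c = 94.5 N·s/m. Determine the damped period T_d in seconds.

0.212 s

Parallel springs add: k_eq = 1450 + 1650 = 3100 N/m.
ω_n = √(k_eq/m) = √(3100/2.51) = 35.14 rad/s.
Critical damping c_c = 2√(k_eq·m) = 2√(3100 × 2.51) = 176.4 N·s/m, so ζ = c/c_c = 94.5/176.4 = 0.5357.
ω_d = ω_n√(1 − ζ²) = 35.14 × √(1 − 0.287) = 29.68 rad/s.
T_d = 2π/ω_d = 0.2117 s.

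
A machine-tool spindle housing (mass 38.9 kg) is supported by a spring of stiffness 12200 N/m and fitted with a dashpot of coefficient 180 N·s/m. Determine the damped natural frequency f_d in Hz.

ω_n = √(k/m) = √(12200/38.9) = 17.71 rad/s.
Critical damping c_c = 2√(k·m) = 2√(12200 × 38.9) = 1378 N·s/m, so ζ = c/c_c = 180/1378 = 0.1306.
ω_d = ω_n√(1 − ζ²) = 17.71 × √(1 − 0.0171) = 17.56 rad/s.
f_d = ω_d/(2π) = 2.794 Hz.

2.79 Hz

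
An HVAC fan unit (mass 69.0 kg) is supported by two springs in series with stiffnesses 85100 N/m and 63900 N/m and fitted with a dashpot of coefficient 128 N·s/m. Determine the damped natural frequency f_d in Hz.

Series springs: 1/k_eq = 1/85100 + 1/63900 = 2.740×10^-5, so k_eq = 36500 N/m.
ω_n = √(k_eq/m) = √(36500/69.0) = 23.00 rad/s.
Critical damping c_c = 2√(k_eq·m) = 2√(36500 × 69.0) = 3174 N·s/m, so ζ = c/c_c = 128/3174 = 0.04033.
ω_d = ω_n√(1 − ζ²) = 23.00 × √(1 − 0.00163) = 22.98 rad/s.
f_d = ω_d/(2π) = 3.657 Hz.

3.66 Hz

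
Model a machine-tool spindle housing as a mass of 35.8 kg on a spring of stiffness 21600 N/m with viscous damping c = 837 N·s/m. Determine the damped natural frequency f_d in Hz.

3.44 Hz

ω_n = √(k/m) = √(21600/35.8) = 24.56 rad/s.
Critical damping c_c = 2√(k·m) = 2√(21600 × 35.8) = 1759 N·s/m, so ζ = c/c_c = 837/1759 = 0.4759.
ω_d = ω_n√(1 − ζ²) = 24.56 × √(1 − 0.226) = 21.60 rad/s.
f_d = ω_d/(2π) = 3.438 Hz.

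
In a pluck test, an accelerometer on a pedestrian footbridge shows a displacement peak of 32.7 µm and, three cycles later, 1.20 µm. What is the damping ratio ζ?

0.173

Logarithmic decrement δ = (1/n)·ln(x₀/x_n) = (1/3)·ln(32.7/1.20) = (1/3)·ln(27.25) = 1.102.
ζ = δ/√(4π² + δ²) = 1.102/√(39.48 + 1.21) = 1.102/6.379 = 0.1727.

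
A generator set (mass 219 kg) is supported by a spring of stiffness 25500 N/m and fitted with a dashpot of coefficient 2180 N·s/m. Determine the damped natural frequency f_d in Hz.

1.52 Hz

ω_n = √(k/m) = √(25500/219) = 10.79 rad/s.
Critical damping c_c = 2√(k·m) = 2√(25500 × 219) = 4726 N·s/m, so ζ = c/c_c = 2180/4726 = 0.4612.
ω_d = ω_n√(1 − ζ²) = 10.79 × √(1 − 0.213) = 9.574 rad/s.
f_d = ω_d/(2π) = 1.524 Hz.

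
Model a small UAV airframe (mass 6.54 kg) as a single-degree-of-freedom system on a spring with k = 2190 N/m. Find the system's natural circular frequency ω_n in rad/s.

18.3 rad/s

ω_n = √(k/m) = √(2190/6.54) = √334.9 = 18.30 rad/s.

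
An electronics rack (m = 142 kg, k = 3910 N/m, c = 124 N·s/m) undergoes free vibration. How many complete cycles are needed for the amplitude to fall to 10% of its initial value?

5 cycles

ζ = c/(2√(km)) = 124/(2√(3910 × 142)) = 124/1490 = 0.08321.
Logarithmic decrement δ = 2πζ/√(1 − ζ²) = 2π × 0.08321/√(1 − 0.00692) = 0.5246.
x_n/x₀ = e^(−nδ) ≤ 0.1; take ln: n ≥ ln(1/0.1)/δ = 2.303/0.5246 = 4.389.
So 5 complete cycles are required.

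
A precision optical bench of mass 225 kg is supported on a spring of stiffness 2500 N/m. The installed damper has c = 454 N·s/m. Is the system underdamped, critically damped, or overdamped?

underdamped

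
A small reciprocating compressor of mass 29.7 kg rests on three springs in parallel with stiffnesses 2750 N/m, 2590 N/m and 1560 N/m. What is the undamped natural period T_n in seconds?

0.412 s

Parallel springs add: k_eq = 2750 + 2590 + 1560 = 6900 N/m.
ω_n = √(k_eq/m) = √(6900/29.7) = √232.3 = 15.24 rad/s.
T_n = 2π/ω_n = 6.283/15.24 = 0.4122 s.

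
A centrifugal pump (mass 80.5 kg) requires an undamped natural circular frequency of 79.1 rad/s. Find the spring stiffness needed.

k = m·ω_n² = 80.5 × 79.10² = 80.5 × 6257 = 503700 N/m.

504000 N/m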